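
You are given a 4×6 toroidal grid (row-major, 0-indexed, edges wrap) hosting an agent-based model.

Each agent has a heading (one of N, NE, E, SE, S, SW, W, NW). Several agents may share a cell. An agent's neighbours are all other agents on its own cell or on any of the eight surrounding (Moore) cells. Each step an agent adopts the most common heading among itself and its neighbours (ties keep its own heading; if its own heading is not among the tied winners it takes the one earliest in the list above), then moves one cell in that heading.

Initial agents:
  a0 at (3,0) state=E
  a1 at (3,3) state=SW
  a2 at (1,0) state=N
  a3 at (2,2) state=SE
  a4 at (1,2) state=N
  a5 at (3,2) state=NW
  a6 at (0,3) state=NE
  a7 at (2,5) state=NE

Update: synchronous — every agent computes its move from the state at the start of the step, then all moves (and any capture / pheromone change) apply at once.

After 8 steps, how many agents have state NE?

t=1: a0@(3,1):E a1@(0,2):SW a2@(0,0):N a3@(3,3):SE a4@(0,2):N a5@(2,1):NW a6@(3,4):NE a7@(1,0):NE
t=2: a0@(2,1):N a1@(1,1):SW a2@(3,0):N a3@(0,4):SE a4@(3,2):N a5@(1,0):NW a6@(2,5):NE a7@(0,1):NE
t=3: a0@(1,1):N a1@(2,0):SW a2@(2,0):N a3@(1,5):SE a4@(2,2):N a5@(0,1):NE a6@(1,0):NE a7@(3,1):N
t=4: a0@(0,1):N a1@(1,0):N a2@(1,0):N a3@(2,0):SE a4@(1,2):N a5@(3,2):NE a6@(0,1):NE a7@(2,1):N
t=5: a0@(3,1):N a1@(0,0):N a2@(0,0):N a3@(1,0):N a4@(0,2):N a5@(2,3):NE a6@(3,1):N a7@(1,1):N
t=6: a0@(2,1):N a1@(3,0):N a2@(3,0):N a3@(0,0):N a4@(3,2):N a5@(1,4):NE a6@(2,1):N a7@(0,1):N
t=7: a0@(1,1):N a1@(2,0):N a2@(2,0):N a3@(3,0):N a4@(2,2):N a5@(0,5):NE a6@(1,1):N a7@(3,1):N
t=8: a0@(0,1):N a1@(1,0):N a2@(1,0):N a3@(2,0):N a4@(1,2):N a5@(3,0):NE a6@(0,1):N a7@(2,1):N

1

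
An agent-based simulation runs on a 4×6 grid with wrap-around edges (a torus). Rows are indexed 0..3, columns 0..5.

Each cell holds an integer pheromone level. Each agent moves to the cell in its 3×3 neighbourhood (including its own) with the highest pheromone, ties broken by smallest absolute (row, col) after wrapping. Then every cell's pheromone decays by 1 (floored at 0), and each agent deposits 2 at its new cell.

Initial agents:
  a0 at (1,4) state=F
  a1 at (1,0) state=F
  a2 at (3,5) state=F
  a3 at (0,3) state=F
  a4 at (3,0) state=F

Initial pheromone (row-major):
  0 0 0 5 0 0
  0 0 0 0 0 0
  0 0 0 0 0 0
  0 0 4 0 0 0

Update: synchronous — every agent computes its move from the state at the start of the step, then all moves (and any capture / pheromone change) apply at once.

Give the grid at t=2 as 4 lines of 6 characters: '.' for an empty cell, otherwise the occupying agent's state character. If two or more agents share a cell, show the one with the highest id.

t=1: a0@(0,3) a1@(0,0) a2@(0,0) a3@(0,3) a4@(0,0) | pheromone: 6 0 0 8 0 0 / 0 0 0 0 0 0 / 0 0 0 0 0 0 / 0 0 3 0 0 0
t=2: a0@(0,3) a1@(0,0) a2@(0,0) a3@(0,3) a4@(0,0) | pheromone: 11 0 0 11 0 0 / 0 0 0 0 0 0 / 0 0 0 0 0 0 / 0 0 2 0 0 0

F..F..
......
......
......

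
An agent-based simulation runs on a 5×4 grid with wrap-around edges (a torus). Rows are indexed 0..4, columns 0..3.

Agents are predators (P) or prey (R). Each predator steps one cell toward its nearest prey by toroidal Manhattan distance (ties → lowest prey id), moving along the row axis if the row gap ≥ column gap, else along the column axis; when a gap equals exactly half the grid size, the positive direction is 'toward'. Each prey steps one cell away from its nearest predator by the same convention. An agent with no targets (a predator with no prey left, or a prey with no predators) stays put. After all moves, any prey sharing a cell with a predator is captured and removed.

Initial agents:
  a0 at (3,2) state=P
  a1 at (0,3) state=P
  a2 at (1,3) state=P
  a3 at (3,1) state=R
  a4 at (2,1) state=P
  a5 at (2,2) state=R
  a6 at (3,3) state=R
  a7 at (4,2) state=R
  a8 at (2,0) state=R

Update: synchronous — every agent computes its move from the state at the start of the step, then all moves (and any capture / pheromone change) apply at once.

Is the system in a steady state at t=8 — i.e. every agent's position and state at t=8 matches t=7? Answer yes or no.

no

t=1: a0@(3,1):P a1@(4,3):P a2@(2,3):P a3@(3,0):R a4@(3,1):P a5@(1,2):R a6@(3,0):R a7@(0,2):R
t=2: a0@(3,0):P a1@(3,3):P a2@(3,3):P a4@(3,0):P a5@(0,2):R a7@(1,2):R
t=3: a0@(4,0):P a1@(4,3):P a2@(4,3):P a4@(4,0):P a5@(1,2):R a7@(0,2):R
t=4: a0@(4,1):P a1@(0,3):P a2@(0,3):P a4@(4,1):P a5@(2,2):R a7@(1,2):R
t=5: a0@(3,1):P a1@(1,3):P a2@(1,3):P a4@(3,1):P a5@(1,2):R a7@(2,2):R
t=6: a0@(2,1):P a1@(1,2):P a2@(1,2):P a4@(2,1):P a5@(1,1):R
t=7: a0@(1,1):P a1@(1,1):P a2@(1,1):P a4@(1,1):P a5@(0,1):R
t=8: a0@(0,1):P a1@(0,1):P a2@(0,1):P a4@(0,1):P a5@(4,1):R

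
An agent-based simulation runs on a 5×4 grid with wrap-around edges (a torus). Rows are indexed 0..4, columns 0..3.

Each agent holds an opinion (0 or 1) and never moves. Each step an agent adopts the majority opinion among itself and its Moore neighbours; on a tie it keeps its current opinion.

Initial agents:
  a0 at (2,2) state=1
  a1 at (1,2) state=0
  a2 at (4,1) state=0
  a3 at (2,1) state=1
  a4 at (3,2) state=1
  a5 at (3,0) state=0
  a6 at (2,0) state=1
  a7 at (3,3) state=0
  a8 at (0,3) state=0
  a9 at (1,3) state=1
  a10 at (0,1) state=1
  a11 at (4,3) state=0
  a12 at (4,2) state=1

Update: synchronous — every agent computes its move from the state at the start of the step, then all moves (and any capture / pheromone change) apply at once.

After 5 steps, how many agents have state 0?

t=1: a0@(2,2):1 a1@(1,2):1 a2@(4,1):1 a3@(2,1):1 a4@(3,2):1 a5@(3,0):0 a6@(2,0):1 a7@(3,3):1 a8@(0,3):0 a9@(1,3):1 a10@(0,1):1 a11@(4,3):0 a12@(4,2):0
t=2: a0@(2,2):1 a1@(1,2):1 a2@(4,1):1 a3@(2,1):1 a4@(3,2):1 a5@(3,0):1 a6@(2,0):1 a7@(3,3):1 a8@(0,3):0 a9@(1,3):1 a10@(0,1):1 a11@(4,3):0 a12@(4,2):1
t=3: a0@(2,2):1 a1@(1,2):1 a2@(4,1):1 a3@(2,1):1 a4@(3,2):1 a5@(3,0):1 a6@(2,0):1 a7@(3,3):1 a8@(0,3):1 a9@(1,3):1 a10@(0,1):1 a11@(4,3):1 a12@(4,2):1
t=4: (unchanged — steady state)

0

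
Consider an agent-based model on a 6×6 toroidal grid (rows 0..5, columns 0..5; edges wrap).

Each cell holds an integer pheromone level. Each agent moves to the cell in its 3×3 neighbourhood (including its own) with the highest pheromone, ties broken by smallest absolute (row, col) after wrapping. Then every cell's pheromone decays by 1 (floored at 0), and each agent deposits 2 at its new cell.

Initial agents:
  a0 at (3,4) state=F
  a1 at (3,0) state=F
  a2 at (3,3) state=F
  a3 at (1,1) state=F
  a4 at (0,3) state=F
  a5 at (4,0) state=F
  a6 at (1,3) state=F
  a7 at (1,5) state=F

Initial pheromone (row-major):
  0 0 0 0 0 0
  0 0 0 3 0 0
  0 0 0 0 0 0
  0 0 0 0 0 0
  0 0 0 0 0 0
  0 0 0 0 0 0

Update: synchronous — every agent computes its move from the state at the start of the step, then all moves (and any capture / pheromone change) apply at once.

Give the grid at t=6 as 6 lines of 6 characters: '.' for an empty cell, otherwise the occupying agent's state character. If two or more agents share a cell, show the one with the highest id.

t=1: a0@(2,3) a1@(2,0) a2@(2,2) a3@(0,0) a4@(1,3) a5@(3,0) a6@(1,3) a7@(0,0) | pheromone: 4 0 0 0 0 0 / 0 0 0 6 0 0 / 2 0 2 2 0 0 / 2 0 0 0 0 0 / 0 0 0 0 0 0 / 0 0 0 0 0 0
t=2: a0@(1,3) a1@(2,0) a2@(1,3) a3@(0,0) a4@(1,3) a5@(2,0) a6@(1,3) a7@(0,0) | pheromone: 7 0 0 0 0 0 / 0 0 0 13 0 0 / 5 0 1 1 0 0 / 1 0 0 0 0 0 / 0 0 0 0 0 0 / 0 0 0 0 0 0
t=3: a0@(1,3) a1@(2,0) a2@(1,3) a3@(0,0) a4@(1,3) a5@(2,0) a6@(1,3) a7@(0,0) | pheromone: 10 0 0 0 0 0 / 0 0 0 20 0 0 / 8 0 0 0 0 0 / 0 0 0 0 0 0 / 0 0 0 0 0 0 / 0 0 0 0 0 0
t=4: a0@(1,3) a1@(2,0) a2@(1,3) a3@(0,0) a4@(1,3) a5@(2,0) a6@(1,3) a7@(0,0) | pheromone: 13 0 0 0 0 0 / 0 0 0 27 0 0 / 11 0 0 0 0 0 / 0 0 0 0 0 0 / 0 0 0 0 0 0 / 0 0 0 0 0 0
t=5: a0@(1,3) a1@(2,0) a2@(1,3) a3@(0,0) a4@(1,3) a5@(2,0) a6@(1,3) a7@(0,0) | pheromone: 16 0 0 0 0 0 / 0 0 0 34 0 0 / 14 0 0 0 0 0 / 0 0 0 0 0 0 / 0 0 0 0 0 0 / 0 0 0 0 0 0
t=6: a0@(1,3) a1@(2,0) a2@(1,3) a3@(0,0) a4@(1,3) a5@(2,0) a6@(1,3) a7@(0,0) | pheromone: 19 0 0 0 0 0 / 0 0 0 41 0 0 / 17 0 0 0 0 0 / 0 0 0 0 0 0 / 0 0 0 0 0 0 / 0 0 0 0 0 0

F.....
...F..
F.....
......
......
......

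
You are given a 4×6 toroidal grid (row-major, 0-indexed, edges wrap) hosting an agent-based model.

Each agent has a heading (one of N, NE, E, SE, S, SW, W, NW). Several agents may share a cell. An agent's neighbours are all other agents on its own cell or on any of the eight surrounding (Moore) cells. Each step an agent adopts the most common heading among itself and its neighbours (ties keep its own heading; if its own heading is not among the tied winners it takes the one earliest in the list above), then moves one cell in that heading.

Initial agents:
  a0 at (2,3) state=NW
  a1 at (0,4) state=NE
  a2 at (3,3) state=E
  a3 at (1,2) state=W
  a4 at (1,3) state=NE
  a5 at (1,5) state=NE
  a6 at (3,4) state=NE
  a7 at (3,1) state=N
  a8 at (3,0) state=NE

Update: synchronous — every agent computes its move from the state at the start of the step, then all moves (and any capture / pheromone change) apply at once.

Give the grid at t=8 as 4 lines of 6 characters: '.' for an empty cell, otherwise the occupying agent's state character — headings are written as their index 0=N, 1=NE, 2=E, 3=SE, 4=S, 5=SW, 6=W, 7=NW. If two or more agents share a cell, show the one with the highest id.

t=1: a0@(1,4):NE a1@(3,5):NE a2@(2,4):NE a3@(1,1):W a4@(0,4):NE a5@(0,0):NE a6@(2,5):NE a7@(2,1):N a8@(2,1):NE
t=2: a0@(0,5):NE a1@(2,0):NE a2@(1,5):NE a3@(0,2):NE a4@(3,5):NE a5@(3,1):NE a6@(1,0):NE a7@(1,1):N a8@(1,2):NE
t=3: a0@(3,0):NE a1@(1,1):NE a2@(0,0):NE a3@(3,3):NE a4@(2,0):NE a5@(2,2):NE a6@(0,1):NE a7@(0,2):NE a8@(0,3):NE
t=4: a0@(2,1):NE a1@(0,2):NE a2@(3,1):NE a3@(2,4):NE a4@(1,1):NE a5@(1,3):NE a6@(3,2):NE a7@(3,3):NE a8@(3,4):NE
t=5: a0@(1,2):NE a1@(3,3):NE a2@(2,2):NE a3@(1,5):NE a4@(0,2):NE a5@(0,4):NE a6@(2,3):NE a7@(2,4):NE a8@(2,5):NE
t=6: a0@(0,3):NE a1@(2,4):NE a2@(1,3):NE a3@(0,0):NE a4@(3,3):NE a5@(3,5):NE a6@(1,4):NE a7@(1,5):NE a8@(1,0):NE
t=7: a0@(3,4):NE a1@(1,5):NE a2@(0,4):NE a3@(3,1):NE a4@(2,4):NE a5@(2,0):NE a6@(0,5):NE a7@(0,0):NE a8@(0,1):NE
t=8: a0@(2,5):NE a1@(0,0):NE a2@(3,5):NE a3@(2,2):NE a4@(1,5):NE a5@(1,1):NE a6@(3,0):NE a7@(3,1):NE a8@(3,2):NE

1.....
.1...1
..1..1
111..1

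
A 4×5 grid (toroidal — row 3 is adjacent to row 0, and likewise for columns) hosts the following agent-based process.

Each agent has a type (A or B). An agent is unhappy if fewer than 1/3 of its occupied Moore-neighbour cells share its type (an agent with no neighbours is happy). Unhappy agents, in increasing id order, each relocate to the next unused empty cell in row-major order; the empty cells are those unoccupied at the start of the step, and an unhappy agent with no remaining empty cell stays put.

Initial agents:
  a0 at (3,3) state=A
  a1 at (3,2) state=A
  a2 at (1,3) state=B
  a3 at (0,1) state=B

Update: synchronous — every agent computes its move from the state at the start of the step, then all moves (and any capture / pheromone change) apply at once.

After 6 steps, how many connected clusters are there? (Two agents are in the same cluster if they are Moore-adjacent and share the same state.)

3

t=1: a0@(3,3):A a1@(3,2):A a2@(1,3):B a3@(0,0):B
t=2: (unchanged — steady state)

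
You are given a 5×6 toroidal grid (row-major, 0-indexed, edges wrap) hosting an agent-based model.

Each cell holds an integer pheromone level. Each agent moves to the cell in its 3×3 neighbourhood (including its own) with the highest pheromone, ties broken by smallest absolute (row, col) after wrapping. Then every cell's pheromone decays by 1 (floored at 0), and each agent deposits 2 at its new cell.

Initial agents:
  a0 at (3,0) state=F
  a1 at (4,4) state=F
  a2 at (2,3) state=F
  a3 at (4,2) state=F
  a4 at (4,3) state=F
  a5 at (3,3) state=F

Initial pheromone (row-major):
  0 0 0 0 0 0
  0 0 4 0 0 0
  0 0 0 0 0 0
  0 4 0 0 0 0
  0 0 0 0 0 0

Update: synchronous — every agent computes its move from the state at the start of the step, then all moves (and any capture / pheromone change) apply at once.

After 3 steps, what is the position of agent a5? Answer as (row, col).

(3, 1)

t=1: a0@(3,1) a1@(0,3) a2@(1,2) a3@(3,1) a4@(0,2) a5@(2,2) | pheromone: 0 0 2 2 0 0 / 0 0 5 0 0 0 / 0 0 2 0 0 0 / 0 7 0 0 0 0 / 0 0 0 0 0 0
t=2: a0@(3,1) a1@(1,2) a2@(1,2) a3@(3,1) a4@(1,2) a5@(3,1) | pheromone: 0 0 1 1 0 0 / 0 0 10 0 0 0 / 0 0 1 0 0 0 / 0 12 0 0 0 0 / 0 0 0 0 0 0
t=3: a0@(3,1) a1@(1,2) a2@(1,2) a3@(3,1) a4@(1,2) a5@(3,1) | pheromone: 0 0 0 0 0 0 / 0 0 15 0 0 0 / 0 0 0 0 0 0 / 0 17 0 0 0 0 / 0 0 0 0 0 0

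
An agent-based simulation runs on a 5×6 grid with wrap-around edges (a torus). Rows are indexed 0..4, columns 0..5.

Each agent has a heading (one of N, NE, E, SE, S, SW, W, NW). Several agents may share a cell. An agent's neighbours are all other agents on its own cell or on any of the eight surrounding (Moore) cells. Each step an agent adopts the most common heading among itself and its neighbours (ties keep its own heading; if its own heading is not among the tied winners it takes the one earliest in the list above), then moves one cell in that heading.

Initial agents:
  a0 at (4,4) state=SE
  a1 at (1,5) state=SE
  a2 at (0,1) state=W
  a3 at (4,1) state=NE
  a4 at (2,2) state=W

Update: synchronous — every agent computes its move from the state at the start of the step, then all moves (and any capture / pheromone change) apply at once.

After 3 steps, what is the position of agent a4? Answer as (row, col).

(3, 1)

t=1: a0@(0,5):SE a1@(2,0):SE a2@(0,0):W a3@(3,2):NE a4@(2,1):W
t=2: a0@(1,0):SE a1@(3,1):SE a2@(0,5):W a3@(2,3):NE a4@(2,0):W
t=3: a0@(1,5):W a1@(4,2):SE a2@(0,4):W a3@(1,4):NE a4@(3,1):SE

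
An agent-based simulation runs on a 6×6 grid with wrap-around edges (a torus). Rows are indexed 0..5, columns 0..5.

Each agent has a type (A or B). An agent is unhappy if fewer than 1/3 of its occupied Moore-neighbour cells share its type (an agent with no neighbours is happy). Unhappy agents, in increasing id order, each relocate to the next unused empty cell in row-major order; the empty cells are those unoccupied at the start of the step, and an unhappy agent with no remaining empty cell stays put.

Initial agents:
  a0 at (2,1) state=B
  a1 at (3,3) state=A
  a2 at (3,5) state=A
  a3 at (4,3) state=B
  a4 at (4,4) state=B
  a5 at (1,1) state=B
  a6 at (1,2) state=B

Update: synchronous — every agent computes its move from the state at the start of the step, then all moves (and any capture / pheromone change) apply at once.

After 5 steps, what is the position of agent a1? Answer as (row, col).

(0, 0)

t=1: a0@(2,1):B a1@(0,0):A a2@(0,1):A a3@(4,3):B a4@(4,4):B a5@(1,1):B a6@(1,2):B
t=2: (unchanged — steady state)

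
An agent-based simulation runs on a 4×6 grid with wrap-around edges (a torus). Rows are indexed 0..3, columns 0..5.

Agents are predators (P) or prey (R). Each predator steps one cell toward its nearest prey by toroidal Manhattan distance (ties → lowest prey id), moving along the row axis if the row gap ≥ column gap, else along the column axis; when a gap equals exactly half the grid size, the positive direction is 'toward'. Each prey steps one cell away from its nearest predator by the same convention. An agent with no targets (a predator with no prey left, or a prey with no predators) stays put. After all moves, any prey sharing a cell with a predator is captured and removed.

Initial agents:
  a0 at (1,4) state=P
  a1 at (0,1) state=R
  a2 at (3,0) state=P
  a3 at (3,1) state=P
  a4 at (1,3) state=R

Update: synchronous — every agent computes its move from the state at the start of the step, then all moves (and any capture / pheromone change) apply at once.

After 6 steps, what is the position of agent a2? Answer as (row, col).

t=1: a0@(1,3):P a1@(1,1):R a2@(0,0):P a3@(0,1):P a4@(1,2):R
t=2: a0@(1,2):P a1@(2,1):R a2@(1,0):P a3@(1,1):P
t=3: a0@(2,2):P a1@(3,1):R a2@(2,0):P a3@(2,1):P
t=4: a0@(3,2):P a1@(0,1):R a2@(3,0):P a3@(3,1):P
t=5: a0@(0,2):P a1@(1,1):R a2@(0,0):P a3@(0,1):P
t=6: a0@(1,2):P a1@(2,1):R a2@(1,0):P a3@(1,1):P

(1, 0)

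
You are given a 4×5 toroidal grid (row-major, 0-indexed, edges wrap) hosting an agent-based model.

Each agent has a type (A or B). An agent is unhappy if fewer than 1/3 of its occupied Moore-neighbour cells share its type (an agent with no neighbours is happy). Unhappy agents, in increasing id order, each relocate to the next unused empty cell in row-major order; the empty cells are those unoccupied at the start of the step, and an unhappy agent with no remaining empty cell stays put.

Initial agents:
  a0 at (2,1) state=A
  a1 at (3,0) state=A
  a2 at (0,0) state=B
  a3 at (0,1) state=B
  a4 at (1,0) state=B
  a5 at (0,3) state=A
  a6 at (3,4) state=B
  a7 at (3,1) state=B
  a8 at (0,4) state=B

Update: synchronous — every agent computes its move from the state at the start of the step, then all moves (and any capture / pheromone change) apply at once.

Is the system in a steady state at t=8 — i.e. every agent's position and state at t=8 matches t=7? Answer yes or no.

yes

t=1: a0@(2,1):A a1@(0,2):A a2@(0,0):B a3@(0,1):B a4@(1,0):B a5@(1,1):A a6@(3,4):B a7@(3,1):B a8@(0,4):B
t=2: (unchanged — steady state)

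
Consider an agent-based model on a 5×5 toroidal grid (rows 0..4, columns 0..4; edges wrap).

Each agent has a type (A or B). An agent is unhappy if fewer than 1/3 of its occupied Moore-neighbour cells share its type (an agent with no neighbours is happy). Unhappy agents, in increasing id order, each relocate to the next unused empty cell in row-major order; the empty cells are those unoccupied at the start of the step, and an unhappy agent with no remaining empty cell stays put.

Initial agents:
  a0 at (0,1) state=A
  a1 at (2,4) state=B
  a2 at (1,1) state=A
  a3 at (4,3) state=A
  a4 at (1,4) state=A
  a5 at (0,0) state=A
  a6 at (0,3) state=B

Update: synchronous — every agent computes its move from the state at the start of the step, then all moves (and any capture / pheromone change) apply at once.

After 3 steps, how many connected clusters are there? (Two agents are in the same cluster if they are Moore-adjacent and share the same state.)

t=1: a0@(0,1):A a1@(0,2):B a2@(1,1):A a3@(0,4):A a4@(1,4):A a5@(0,0):A a6@(1,0):B
t=2: a0@(0,1):A a1@(0,3):B a2@(1,1):A a3@(0,4):A a4@(1,4):A a5@(0,0):A a6@(1,2):B
t=3: (unchanged — steady state)

2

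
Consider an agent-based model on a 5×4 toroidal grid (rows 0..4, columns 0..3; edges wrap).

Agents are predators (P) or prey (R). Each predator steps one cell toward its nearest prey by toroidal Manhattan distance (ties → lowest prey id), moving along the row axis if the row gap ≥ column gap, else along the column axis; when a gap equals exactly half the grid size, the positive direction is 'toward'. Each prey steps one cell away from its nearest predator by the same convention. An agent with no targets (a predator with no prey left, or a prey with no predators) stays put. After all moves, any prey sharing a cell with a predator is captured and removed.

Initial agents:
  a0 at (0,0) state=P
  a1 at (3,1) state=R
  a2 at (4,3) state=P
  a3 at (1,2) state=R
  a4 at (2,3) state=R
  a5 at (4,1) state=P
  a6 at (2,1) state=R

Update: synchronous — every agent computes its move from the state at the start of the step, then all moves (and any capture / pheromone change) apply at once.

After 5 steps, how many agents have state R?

t=1: a0@(4,0):P a1@(2,1):R a2@(3,3):P a3@(1,1):R a4@(1,3):R a5@(3,1):P a6@(1,1):R
t=2: a0@(3,0):P a1@(1,1):R a2@(2,3):P a3@(0,1):R a4@(0,3):R a5@(2,1):P a6@(0,1):R
t=3: a0@(2,0):P a1@(0,1):R a2@(1,3):P a3@(4,1):R a4@(4,3):R a5@(1,1):P a6@(4,1):R
t=4: a0@(1,0):P a1@(4,1):R a2@(0,3):P a3@(3,1):R a4@(3,3):R a5@(0,1):P a6@(3,1):R
t=5: a0@(0,0):P a1@(3,1):R a2@(4,3):P a3@(2,1):R a4@(2,3):R a5@(4,1):P a6@(2,1):R

4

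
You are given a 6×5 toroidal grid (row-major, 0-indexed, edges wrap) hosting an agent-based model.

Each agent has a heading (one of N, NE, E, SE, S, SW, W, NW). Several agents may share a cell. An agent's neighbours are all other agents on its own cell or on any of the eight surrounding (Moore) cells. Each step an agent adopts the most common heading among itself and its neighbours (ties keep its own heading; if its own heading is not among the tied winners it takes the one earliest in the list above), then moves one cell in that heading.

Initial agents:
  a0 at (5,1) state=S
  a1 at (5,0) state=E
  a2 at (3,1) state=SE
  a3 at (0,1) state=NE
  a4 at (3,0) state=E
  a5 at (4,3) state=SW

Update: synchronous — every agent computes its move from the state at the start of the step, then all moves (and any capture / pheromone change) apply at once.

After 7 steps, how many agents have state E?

6

t=1: a0@(0,1):S a1@(5,1):E a2@(4,2):SE a3@(5,2):NE a4@(3,1):E a5@(5,2):SW
t=2: a0@(1,1):S a1@(5,2):E a2@(4,3):E a3@(4,3):NE a4@(3,2):E a5@(0,1):SW
t=3: a0@(2,1):S a1@(5,3):E a2@(4,4):E a3@(4,4):E a4@(3,3):E a5@(1,0):SW
t=4: a0@(3,1):S a1@(5,4):E a2@(4,0):E a3@(4,0):E a4@(3,4):E a5@(2,4):SW
t=5: a0@(3,2):E a1@(5,0):E a2@(4,1):E a3@(4,1):E a4@(3,0):E a5@(3,3):SW
t=6: a0@(3,3):E a1@(5,1):E a2@(4,2):E a3@(4,2):E a4@(3,1):E a5@(4,2):SW
t=7: a0@(3,4):E a1@(5,2):E a2@(4,3):E a3@(4,3):E a4@(3,2):E a5@(4,3):E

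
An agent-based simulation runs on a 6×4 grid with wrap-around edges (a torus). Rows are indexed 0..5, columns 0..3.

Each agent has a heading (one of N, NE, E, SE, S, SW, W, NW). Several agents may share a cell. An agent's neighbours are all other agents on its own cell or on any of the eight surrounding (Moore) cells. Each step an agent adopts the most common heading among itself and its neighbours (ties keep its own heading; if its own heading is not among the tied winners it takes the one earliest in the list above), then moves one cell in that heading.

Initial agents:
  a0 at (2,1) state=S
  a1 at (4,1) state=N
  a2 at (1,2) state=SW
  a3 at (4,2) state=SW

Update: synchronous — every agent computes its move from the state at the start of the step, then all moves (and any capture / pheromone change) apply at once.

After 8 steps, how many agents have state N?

t=1: a0@(3,1):S a1@(3,1):N a2@(2,1):SW a3@(5,1):SW
t=2: a0@(4,1):S a1@(2,1):N a2@(3,0):SW a3@(0,0):SW
t=3: a0@(5,1):S a1@(1,1):N a2@(4,3):SW a3@(1,3):SW
t=4: a0@(0,1):S a1@(0,1):N a2@(5,2):SW a3@(2,2):SW
t=5: a0@(1,1):S a1@(5,1):N a2@(0,1):SW a3@(3,1):SW
t=6: a0@(2,1):S a1@(4,1):N a2@(1,0):SW a3@(4,0):SW
t=7: a0@(3,1):S a1@(3,1):N a2@(2,3):SW a3@(5,3):SW
t=8: a0@(4,1):S a1@(2,1):N a2@(3,2):SW a3@(0,2):SW

1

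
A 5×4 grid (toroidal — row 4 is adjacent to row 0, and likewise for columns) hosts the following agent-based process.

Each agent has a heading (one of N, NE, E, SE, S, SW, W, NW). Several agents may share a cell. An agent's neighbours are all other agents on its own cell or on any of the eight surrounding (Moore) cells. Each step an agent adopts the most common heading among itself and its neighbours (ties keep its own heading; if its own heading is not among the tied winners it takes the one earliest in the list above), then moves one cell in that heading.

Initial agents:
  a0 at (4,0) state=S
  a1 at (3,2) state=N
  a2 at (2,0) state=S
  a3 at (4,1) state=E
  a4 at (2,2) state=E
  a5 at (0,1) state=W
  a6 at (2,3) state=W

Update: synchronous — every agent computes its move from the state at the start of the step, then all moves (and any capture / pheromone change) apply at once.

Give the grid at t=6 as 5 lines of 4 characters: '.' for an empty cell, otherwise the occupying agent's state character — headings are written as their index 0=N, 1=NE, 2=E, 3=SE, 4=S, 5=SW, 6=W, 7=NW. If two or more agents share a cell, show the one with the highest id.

t=1: a0@(0,0):S a1@(3,3):E a2@(3,0):S a3@(4,2):E a4@(2,3):E a5@(0,0):W a6@(2,2):W
t=2: a0@(1,0):S a1@(3,0):E a2@(3,1):E a3@(4,3):E a4@(2,0):E a5@(0,3):W a6@(2,3):E
t=3: a0@(1,1):E a1@(3,1):E a2@(3,2):E a3@(4,0):E a4@(2,1):E a5@(0,2):W a6@(2,0):E
t=4: a0@(1,2):E a1@(3,2):E a2@(3,3):E a3@(4,1):E a4@(2,2):E a5@(0,1):W a6@(2,1):E
t=5: a0@(1,3):E a1@(3,3):E a2@(3,0):E a3@(4,2):E a4@(2,3):E a5@(0,2):E a6@(2,2):E
t=6: a0@(1,0):E a1@(3,0):E a2@(3,1):E a3@(4,3):E a4@(2,0):E a5@(0,3):E a6@(2,3):E

...2
2...
2..2
22..
...2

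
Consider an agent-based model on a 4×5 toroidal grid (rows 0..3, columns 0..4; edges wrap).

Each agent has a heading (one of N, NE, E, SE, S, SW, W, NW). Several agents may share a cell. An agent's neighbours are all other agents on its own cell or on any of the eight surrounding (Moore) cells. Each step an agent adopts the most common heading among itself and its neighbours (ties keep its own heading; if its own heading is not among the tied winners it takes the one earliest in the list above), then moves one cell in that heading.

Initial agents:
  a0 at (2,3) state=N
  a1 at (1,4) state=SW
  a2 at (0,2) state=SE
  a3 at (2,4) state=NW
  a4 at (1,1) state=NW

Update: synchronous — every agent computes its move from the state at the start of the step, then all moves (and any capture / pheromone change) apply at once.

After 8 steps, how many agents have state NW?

t=1: a0@(1,3):N a1@(2,3):SW a2@(1,3):SE a3@(1,3):NW a4@(0,0):NW
t=2: a0@(0,3):N a1@(3,2):SW a2@(2,4):SE a3@(0,2):NW a4@(3,4):NW
t=3: a0@(3,2):NW a1@(0,1):SW a2@(3,0):SE a3@(3,1):NW a4@(2,3):NW
t=4: a0@(2,1):NW a1@(3,0):NW a2@(0,1):SE a3@(2,0):NW a4@(1,2):NW
t=5: a0@(1,0):NW a1@(2,4):NW a2@(3,0):NW a3@(1,4):NW a4@(0,1):NW
t=6: a0@(0,4):NW a1@(1,3):NW a2@(2,4):NW a3@(0,3):NW a4@(3,0):NW
t=7: a0@(3,3):NW a1@(0,2):NW a2@(1,3):NW a3@(3,2):NW a4@(2,4):NW
t=8: a0@(2,2):NW a1@(3,1):NW a2@(0,2):NW a3@(2,1):NW a4@(1,3):NW

5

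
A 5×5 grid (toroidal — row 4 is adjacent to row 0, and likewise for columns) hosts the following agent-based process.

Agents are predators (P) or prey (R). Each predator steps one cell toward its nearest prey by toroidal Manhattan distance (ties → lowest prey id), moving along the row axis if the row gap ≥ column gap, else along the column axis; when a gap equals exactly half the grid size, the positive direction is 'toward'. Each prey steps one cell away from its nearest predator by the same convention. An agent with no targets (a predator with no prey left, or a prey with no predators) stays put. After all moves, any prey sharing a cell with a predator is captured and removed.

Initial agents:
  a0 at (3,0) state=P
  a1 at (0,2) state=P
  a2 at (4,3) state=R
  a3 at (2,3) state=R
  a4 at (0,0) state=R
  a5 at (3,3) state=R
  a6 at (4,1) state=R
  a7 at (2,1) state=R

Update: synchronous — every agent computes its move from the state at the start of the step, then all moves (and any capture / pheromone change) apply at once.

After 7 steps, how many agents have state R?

t=1: a0@(4,0):P a1@(4,2):P a2@(3,3):R a3@(2,2):R a4@(1,0):R a5@(3,2):R a6@(0,1):R a7@(1,1):R
t=2: a0@(0,0):P a1@(3,2):P a2@(2,3):R a3@(1,2):R a4@(2,0):R a5@(2,2):R a6@(1,1):R a7@(2,1):R
t=3: a0@(1,0):P a1@(2,2):P a2@(1,3):R a3@(0,2):R a4@(3,0):R a5@(1,2):R a6@(2,1):R a7@(1,1):R
t=4: a0@(1,1):P a1@(1,2):P a3@(4,2):R a4@(4,0):R a5@(0,2):R a6@(2,0):R
t=5: a0@(0,1):P a1@(0,2):P a3@(3,2):R a4@(3,0):R a5@(4,2):R a6@(3,0):R
t=6: a0@(4,1):P a1@(4,2):P a3@(2,2):R a4@(2,0):R a5@(3,2):R a6@(2,0):R
t=7: a0@(3,1):P a1@(3,2):P a3@(1,2):R a4@(1,0):R a5@(2,2):R a6@(1,0):R

4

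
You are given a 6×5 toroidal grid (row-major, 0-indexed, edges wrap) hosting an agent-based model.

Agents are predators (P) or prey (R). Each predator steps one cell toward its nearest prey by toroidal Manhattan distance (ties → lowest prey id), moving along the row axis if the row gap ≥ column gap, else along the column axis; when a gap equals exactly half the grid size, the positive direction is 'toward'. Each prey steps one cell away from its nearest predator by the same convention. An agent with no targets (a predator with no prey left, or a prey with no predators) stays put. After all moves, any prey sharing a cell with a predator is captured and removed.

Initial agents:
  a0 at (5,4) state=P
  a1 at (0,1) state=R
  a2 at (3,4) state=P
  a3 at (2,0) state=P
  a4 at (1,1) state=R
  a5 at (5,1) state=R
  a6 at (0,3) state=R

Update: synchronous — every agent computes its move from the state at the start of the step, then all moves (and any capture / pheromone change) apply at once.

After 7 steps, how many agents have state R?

4

t=1: a0@(5,0):P a1@(0,2):R a2@(2,4):P a3@(1,0):P a4@(0,1):R a5@(5,2):R a6@(1,3):R
t=2: a0@(0,0):P a1@(0,3):R a2@(1,4):P a3@(0,0):P a4@(1,1):R a5@(5,3):R a6@(0,3):R
t=3: a0@(0,4):P a1@(0,2):R a2@(0,4):P a3@(0,4):P a4@(2,1):R a5@(5,2):R a6@(0,2):R
t=4: a0@(0,3):P a1@(0,1):R a2@(0,3):P a3@(0,3):P a4@(3,1):R a5@(5,1):R a6@(0,1):R
t=5: a0@(0,2):P a1@(0,0):R a2@(0,2):P a3@(0,2):P a4@(2,1):R a5@(5,0):R a6@(0,0):R
t=6: a0@(0,1):P a1@(0,4):R a2@(0,1):P a3@(0,1):P a4@(3,1):R a5@(5,4):R a6@(0,4):R
t=7: a0@(0,0):P a1@(0,3):R a2@(0,0):P a3@(0,0):P a4@(2,1):R a5@(5,3):R a6@(0,3):R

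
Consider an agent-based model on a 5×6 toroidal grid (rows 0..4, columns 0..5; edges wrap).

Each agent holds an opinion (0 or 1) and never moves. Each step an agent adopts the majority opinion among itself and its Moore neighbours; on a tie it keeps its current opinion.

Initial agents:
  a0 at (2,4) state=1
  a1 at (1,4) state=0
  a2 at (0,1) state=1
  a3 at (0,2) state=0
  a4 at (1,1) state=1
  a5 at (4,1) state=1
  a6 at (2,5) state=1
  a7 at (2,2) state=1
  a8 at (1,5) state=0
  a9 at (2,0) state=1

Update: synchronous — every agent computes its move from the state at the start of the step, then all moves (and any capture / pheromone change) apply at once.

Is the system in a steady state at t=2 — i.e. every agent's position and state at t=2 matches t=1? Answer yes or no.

t=1: a0@(2,4):1 a1@(1,4):0 a2@(0,1):1 a3@(0,2):1 a4@(1,1):1 a5@(4,1):1 a6@(2,5):1 a7@(2,2):1 a8@(1,5):1 a9@(2,0):1
t=2: a0@(2,4):1 a1@(1,4):1 a2@(0,1):1 a3@(0,2):1 a4@(1,1):1 a5@(4,1):1 a6@(2,5):1 a7@(2,2):1 a8@(1,5):1 a9@(2,0):1

no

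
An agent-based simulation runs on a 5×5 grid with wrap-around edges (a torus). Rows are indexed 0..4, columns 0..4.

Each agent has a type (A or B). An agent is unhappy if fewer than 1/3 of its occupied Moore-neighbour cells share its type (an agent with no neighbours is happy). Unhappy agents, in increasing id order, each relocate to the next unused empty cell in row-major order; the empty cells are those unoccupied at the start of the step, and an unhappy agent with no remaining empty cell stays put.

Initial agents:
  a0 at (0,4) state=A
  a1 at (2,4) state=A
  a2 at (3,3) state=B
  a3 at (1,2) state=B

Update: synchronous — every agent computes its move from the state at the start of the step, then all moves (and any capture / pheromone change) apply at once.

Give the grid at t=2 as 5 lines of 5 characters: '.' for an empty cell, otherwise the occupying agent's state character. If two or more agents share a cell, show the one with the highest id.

t=1: a0@(0,4):A a1@(0,0):A a2@(0,1):B a3@(1,2):B
t=2: (unchanged — steady state)

AB..A
..B..
.....
.....
.....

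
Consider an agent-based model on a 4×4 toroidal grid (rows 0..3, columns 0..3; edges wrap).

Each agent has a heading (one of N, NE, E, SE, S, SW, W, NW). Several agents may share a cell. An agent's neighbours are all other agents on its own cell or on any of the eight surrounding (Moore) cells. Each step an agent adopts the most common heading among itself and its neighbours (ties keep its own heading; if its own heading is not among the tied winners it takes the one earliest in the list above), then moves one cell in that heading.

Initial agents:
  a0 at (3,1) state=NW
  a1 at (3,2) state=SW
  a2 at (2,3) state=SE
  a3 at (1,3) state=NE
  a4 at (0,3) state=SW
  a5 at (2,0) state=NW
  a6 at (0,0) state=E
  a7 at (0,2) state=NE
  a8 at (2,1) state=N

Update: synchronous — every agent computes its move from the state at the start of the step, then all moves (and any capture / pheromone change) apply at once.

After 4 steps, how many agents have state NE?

t=1: a0@(2,0):NW a1@(0,1):SW a2@(3,0):SE a3@(0,0):NE a4@(1,2):SW a5@(1,3):NW a6@(0,1):E a7@(3,3):NE a8@(1,0):NW
t=2: a0@(1,3):NW a1@(1,0):SW a2@(2,1):NE a3@(3,1):NE a4@(2,1):SW a5@(0,2):NW a6@(1,0):SW a7@(2,0):NE a8@(0,3):NW
t=3: a0@(0,2):NW a1@(2,3):SW a2@(1,2):NE a3@(2,2):NE a4@(3,0):SW a5@(3,1):NW a6@(2,3):SW a7@(1,1):NE a8@(3,2):NW
t=4: a0@(3,1):NW a1@(3,2):SW a2@(0,3):NE a3@(1,3):NE a4@(0,3):SW a5@(2,0):NW a6@(3,2):SW a7@(0,2):NE a8@(2,1):NW

3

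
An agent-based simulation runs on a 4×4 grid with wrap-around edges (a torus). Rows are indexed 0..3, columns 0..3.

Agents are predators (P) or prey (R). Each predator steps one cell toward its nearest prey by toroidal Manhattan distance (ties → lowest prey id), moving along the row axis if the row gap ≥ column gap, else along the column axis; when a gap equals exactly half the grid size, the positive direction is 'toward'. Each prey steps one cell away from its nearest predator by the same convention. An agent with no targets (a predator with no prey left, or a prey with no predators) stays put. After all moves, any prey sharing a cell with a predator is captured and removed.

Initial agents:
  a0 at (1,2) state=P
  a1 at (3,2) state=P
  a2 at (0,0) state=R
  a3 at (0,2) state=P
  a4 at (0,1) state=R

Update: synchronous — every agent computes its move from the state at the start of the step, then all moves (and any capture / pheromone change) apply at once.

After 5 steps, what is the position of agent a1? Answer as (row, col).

(0, 3)

t=1: a0@(0,2):P a1@(0,2):P a2@(0,3):R a3@(0,1):P a4@(0,0):R
t=2: a0@(0,3):P a1@(0,3):P a3@(0,0):P
t=3: (unchanged — steady state)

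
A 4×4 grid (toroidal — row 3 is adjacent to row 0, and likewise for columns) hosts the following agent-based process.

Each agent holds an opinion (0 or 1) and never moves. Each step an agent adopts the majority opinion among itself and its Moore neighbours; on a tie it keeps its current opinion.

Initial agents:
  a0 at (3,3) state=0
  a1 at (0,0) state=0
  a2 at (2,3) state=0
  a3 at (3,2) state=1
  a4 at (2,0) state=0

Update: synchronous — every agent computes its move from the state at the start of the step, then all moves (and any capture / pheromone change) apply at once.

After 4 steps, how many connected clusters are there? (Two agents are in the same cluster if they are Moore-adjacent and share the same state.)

t=1: a0@(3,3):0 a1@(0,0):0 a2@(2,3):0 a3@(3,2):0 a4@(2,0):0
t=2: (unchanged — steady state)

1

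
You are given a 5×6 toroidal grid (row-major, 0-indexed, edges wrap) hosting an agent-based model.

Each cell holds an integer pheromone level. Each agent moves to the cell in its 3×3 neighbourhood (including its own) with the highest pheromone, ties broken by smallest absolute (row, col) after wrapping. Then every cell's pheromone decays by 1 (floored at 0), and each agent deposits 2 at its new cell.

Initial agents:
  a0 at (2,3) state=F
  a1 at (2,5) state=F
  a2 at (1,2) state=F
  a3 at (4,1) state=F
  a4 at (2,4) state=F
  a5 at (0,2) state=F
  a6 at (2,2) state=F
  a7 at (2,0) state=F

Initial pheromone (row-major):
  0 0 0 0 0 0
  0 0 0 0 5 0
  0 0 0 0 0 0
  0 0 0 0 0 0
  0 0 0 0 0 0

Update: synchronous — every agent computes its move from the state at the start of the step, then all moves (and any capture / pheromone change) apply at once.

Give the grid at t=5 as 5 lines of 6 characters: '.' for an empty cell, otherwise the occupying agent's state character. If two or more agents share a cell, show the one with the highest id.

t=1: a0@(1,4) a1@(1,4) a2@(0,1) a3@(0,0) a4@(1,4) a5@(0,1) a6@(1,1) a7@(1,0) | pheromone: 2 4 0 0 0 0 / 2 2 0 0 10 0 / 0 0 0 0 0 0 / 0 0 0 0 0 0 / 0 0 0 0 0 0
t=2: a0@(1,4) a1@(1,4) a2@(0,1) a3@(0,1) a4@(1,4) a5@(0,1) a6@(0,1) a7@(0,1) | pheromone: 1 13 0 0 0 0 / 1 1 0 0 15 0 / 0 0 0 0 0 0 / 0 0 0 0 0 0 / 0 0 0 0 0 0
t=3: a0@(1,4) a1@(1,4) a2@(0,1) a3@(0,1) a4@(1,4) a5@(0,1) a6@(0,1) a7@(0,1) | pheromone: 0 22 0 0 0 0 / 0 0 0 0 20 0 / 0 0 0 0 0 0 / 0 0 0 0 0 0 / 0 0 0 0 0 0
t=4: a0@(1,4) a1@(1,4) a2@(0,1) a3@(0,1) a4@(1,4) a5@(0,1) a6@(0,1) a7@(0,1) | pheromone: 0 31 0 0 0 0 / 0 0 0 0 25 0 / 0 0 0 0 0 0 / 0 0 0 0 0 0 / 0 0 0 0 0 0
t=5: a0@(1,4) a1@(1,4) a2@(0,1) a3@(0,1) a4@(1,4) a5@(0,1) a6@(0,1) a7@(0,1) | pheromone: 0 40 0 0 0 0 / 0 0 0 0 30 0 / 0 0 0 0 0 0 / 0 0 0 0 0 0 / 0 0 0 0 0 0

.F....
....F.
......
......
......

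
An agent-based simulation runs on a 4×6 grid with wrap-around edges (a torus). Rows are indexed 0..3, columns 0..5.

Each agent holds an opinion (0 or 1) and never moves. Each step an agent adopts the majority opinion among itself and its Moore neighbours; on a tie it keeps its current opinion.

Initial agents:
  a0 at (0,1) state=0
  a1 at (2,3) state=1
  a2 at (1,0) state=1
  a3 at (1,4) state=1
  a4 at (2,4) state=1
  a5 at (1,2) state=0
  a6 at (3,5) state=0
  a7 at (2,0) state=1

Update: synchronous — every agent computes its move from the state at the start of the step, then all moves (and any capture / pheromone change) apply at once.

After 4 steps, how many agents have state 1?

6

t=1: a0@(0,1):0 a1@(2,3):1 a2@(1,0):1 a3@(1,4):1 a4@(2,4):1 a5@(1,2):0 a6@(3,5):1 a7@(2,0):1
t=2: (unchanged — steady state)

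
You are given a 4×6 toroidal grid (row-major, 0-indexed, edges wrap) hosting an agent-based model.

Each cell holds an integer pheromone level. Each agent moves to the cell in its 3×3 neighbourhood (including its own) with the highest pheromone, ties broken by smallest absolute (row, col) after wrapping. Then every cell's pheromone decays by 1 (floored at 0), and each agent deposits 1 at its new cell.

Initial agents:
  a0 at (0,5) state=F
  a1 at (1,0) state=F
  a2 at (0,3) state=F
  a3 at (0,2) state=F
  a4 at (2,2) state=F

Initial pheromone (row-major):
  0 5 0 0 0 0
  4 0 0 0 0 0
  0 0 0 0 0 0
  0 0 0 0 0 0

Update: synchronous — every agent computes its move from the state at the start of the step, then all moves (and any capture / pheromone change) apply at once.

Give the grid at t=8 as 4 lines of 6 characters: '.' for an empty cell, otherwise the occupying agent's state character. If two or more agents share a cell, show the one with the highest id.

.F....
......
......
......

t=1: a0@(1,0) a1@(0,1) a2@(0,2) a3@(0,1) a4@(1,1) | pheromone: 0 6 1 0 0 0 / 4 1 0 0 0 0 / 0 0 0 0 0 0 / 0 0 0 0 0 0
t=2: a0@(0,1) a1@(0,1) a2@(0,1) a3@(0,1) a4@(0,1) | pheromone: 0 10 0 0 0 0 / 3 0 0 0 0 0 / 0 0 0 0 0 0 / 0 0 0 0 0 0
t=3: a0@(0,1) a1@(0,1) a2@(0,1) a3@(0,1) a4@(0,1) | pheromone: 0 14 0 0 0 0 / 2 0 0 0 0 0 / 0 0 0 0 0 0 / 0 0 0 0 0 0
t=4: a0@(0,1) a1@(0,1) a2@(0,1) a3@(0,1) a4@(0,1) | pheromone: 0 18 0 0 0 0 / 1 0 0 0 0 0 / 0 0 0 0 0 0 / 0 0 0 0 0 0
t=5: a0@(0,1) a1@(0,1) a2@(0,1) a3@(0,1) a4@(0,1) | pheromone: 0 22 0 0 0 0 / 0 0 0 0 0 0 / 0 0 0 0 0 0 / 0 0 0 0 0 0
t=6: a0@(0,1) a1@(0,1) a2@(0,1) a3@(0,1) a4@(0,1) | pheromone: 0 26 0 0 0 0 / 0 0 0 0 0 0 / 0 0 0 0 0 0 / 0 0 0 0 0 0
t=7: a0@(0,1) a1@(0,1) a2@(0,1) a3@(0,1) a4@(0,1) | pheromone: 0 30 0 0 0 0 / 0 0 0 0 0 0 / 0 0 0 0 0 0 / 0 0 0 0 0 0
t=8: a0@(0,1) a1@(0,1) a2@(0,1) a3@(0,1) a4@(0,1) | pheromone: 0 34 0 0 0 0 / 0 0 0 0 0 0 / 0 0 0 0 0 0 / 0 0 0 0 0 0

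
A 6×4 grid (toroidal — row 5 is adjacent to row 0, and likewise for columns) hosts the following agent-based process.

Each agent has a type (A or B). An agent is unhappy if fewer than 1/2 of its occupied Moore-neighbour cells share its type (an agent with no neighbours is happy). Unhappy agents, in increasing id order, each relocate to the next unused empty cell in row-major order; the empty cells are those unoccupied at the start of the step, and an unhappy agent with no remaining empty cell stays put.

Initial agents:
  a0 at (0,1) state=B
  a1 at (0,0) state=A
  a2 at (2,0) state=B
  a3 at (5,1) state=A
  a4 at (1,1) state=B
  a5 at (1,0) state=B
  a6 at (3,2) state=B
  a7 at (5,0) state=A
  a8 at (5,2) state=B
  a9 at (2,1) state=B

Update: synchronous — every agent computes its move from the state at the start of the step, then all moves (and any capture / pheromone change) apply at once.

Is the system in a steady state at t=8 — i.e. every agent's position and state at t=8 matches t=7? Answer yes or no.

no

t=1: a0@(0,1):B a1@(0,2):A a2@(2,0):B a3@(5,1):A a4@(1,1):B a5@(1,0):B a6@(3,2):B a7@(5,0):A a8@(5,2):B a9@(2,1):B
t=2: a0@(0,1):B a1@(0,0):A a2@(2,0):B a3@(5,1):A a4@(1,1):B a5@(1,0):B a6@(3,2):B a7@(5,0):A a8@(0,3):B a9@(2,1):B
t=3: a0@(0,2):B a1@(1,2):A a2@(2,0):B a3@(5,1):A a4@(1,1):B a5@(1,0):B a6@(3,2):B a7@(5,0):A a8@(1,3):B a9@(2,1):B
t=4: a0@(0,2):B a1@(0,0):A a2@(2,0):B a3@(5,1):A a4@(1,1):B a5@(1,0):B a6@(3,2):B a7@(5,0):A a8@(1,3):B a9@(2,1):B
t=5: a0@(0,2):B a1@(0,1):A a2@(2,0):B a3@(5,1):A a4@(1,1):B a5@(1,0):B a6@(3,2):B a7@(5,0):A a8@(1,3):B a9@(2,1):B
t=6: a0@(0,2):B a1@(0,0):A a2@(2,0):B a3@(5,1):A a4@(1,1):B a5@(1,0):B a6@(3,2):B a7@(5,0):A a8@(1,3):B a9@(2,1):B
t=7: a0@(0,2):B a1@(0,1):A a2@(2,0):B a3@(5,1):A a4@(1,1):B a5@(1,0):B a6@(3,2):B a7@(5,0):A a8@(1,3):B a9@(2,1):B
t=8: a0@(0,2):B a1@(0,0):A a2@(2,0):B a3@(5,1):A a4@(1,1):B a5@(1,0):B a6@(3,2):B a7@(5,0):A a8@(1,3):B a9@(2,1):B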